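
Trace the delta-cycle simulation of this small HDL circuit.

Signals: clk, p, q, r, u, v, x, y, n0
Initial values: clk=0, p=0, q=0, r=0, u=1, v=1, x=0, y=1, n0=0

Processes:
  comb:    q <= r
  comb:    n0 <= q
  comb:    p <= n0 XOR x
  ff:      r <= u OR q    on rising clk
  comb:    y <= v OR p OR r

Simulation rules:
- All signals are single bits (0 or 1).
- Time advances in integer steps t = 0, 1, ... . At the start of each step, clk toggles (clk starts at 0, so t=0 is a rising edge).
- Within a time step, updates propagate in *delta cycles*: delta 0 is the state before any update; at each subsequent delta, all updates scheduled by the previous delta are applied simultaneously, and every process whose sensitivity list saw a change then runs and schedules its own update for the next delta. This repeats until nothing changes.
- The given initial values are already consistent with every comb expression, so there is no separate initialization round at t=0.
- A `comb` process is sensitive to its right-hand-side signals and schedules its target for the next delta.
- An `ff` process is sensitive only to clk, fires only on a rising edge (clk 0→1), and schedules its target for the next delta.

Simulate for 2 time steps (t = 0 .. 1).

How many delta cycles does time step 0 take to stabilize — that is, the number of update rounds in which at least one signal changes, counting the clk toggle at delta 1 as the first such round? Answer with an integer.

5

t=0 Δ0: n0=0 v=1 q=0 u=1 y=1 p=0 x=0 r=0 clk=0
  Δ1: clk:0→1
  Δ2: r:0→1
  Δ3: q:0→1
  Δ4: n0:0→1
  Δ5: p:0→1
  (5Δ to stable)
t=1 Δ0: n0=1 v=1 q=1 u=1 y=1 p=1 x=0 r=1 clk=1
  Δ1: clk:1→0
  (1Δ to stable)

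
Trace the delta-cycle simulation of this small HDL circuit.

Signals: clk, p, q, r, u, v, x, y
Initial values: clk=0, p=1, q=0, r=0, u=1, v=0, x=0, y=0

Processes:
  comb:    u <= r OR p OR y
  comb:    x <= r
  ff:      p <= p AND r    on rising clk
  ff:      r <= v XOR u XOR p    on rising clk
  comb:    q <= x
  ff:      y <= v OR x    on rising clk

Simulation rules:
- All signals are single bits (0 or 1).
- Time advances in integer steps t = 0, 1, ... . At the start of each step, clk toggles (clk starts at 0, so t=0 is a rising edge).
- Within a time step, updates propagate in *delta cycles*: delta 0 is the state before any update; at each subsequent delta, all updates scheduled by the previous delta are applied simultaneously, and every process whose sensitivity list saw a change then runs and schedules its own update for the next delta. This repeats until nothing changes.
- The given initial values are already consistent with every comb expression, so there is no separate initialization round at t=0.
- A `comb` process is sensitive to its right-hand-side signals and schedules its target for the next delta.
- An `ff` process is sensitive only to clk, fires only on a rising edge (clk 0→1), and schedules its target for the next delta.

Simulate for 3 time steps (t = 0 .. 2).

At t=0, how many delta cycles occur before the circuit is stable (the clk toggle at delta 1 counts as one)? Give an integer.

3

t0.Δ0 clk=0 v=0 u=1 x=0 r=0 p=1 q=0 y=0
t0.Δ1 clk=1 v=0 u=1 x=0 r=0 p=1 q=0 y=0
t0.Δ2 clk=1 v=0 u=1 x=0 r=0 p=0 q=0 y=0
t0.Δ3 clk=1 v=0 u=0 x=0 r=0 p=0 q=0 y=0
t1.Δ0 clk=1 v=0 u=0 x=0 r=0 p=0 q=0 y=0
t1.Δ1 clk=0 v=0 u=0 x=0 r=0 p=0 q=0 y=0
t2.Δ0 clk=0 v=0 u=0 x=0 r=0 p=0 q=0 y=0
t2.Δ1 clk=1 v=0 u=0 x=0 r=0 p=0 q=0 y=0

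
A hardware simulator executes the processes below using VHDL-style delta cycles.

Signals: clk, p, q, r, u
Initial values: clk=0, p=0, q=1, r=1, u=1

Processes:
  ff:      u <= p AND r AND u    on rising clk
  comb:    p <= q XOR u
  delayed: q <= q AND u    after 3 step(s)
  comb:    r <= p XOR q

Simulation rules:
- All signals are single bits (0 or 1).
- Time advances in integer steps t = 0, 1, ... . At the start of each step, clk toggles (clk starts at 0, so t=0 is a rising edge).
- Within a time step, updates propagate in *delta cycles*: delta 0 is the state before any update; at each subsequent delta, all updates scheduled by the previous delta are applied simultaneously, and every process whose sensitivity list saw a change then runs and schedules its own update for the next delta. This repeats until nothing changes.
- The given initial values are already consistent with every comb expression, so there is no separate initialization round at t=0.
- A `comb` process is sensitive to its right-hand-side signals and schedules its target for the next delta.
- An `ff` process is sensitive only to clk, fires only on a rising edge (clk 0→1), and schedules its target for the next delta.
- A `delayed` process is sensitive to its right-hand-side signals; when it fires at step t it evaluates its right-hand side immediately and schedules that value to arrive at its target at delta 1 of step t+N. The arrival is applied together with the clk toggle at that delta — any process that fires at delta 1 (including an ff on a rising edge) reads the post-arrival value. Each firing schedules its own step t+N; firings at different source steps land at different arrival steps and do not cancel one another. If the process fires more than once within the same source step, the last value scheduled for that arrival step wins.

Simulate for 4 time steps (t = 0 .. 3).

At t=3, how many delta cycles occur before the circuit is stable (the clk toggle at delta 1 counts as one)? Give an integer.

t=0 Δ0: r=1 clk=0 q=1 u=1 p=0
  Δ1: clk:0→1
  Δ2: u:1→0
  Δ3: p:0→1
  Δ4: r:1→0
  (4Δ to stable)
t=1 Δ0: r=0 clk=1 q=1 u=0 p=1
  Δ1: clk:1→0
  (1Δ to stable)
t=2 Δ0: r=0 clk=0 q=1 u=0 p=1
  Δ1: clk:0→1
  (1Δ to stable)
t=3 Δ0: r=0 clk=1 q=1 u=0 p=1
  Δ1: clk:1→0, q:1→0
  Δ2: r:0→1, p:1→0
  Δ3: r:1→0
  (3Δ to stable)

3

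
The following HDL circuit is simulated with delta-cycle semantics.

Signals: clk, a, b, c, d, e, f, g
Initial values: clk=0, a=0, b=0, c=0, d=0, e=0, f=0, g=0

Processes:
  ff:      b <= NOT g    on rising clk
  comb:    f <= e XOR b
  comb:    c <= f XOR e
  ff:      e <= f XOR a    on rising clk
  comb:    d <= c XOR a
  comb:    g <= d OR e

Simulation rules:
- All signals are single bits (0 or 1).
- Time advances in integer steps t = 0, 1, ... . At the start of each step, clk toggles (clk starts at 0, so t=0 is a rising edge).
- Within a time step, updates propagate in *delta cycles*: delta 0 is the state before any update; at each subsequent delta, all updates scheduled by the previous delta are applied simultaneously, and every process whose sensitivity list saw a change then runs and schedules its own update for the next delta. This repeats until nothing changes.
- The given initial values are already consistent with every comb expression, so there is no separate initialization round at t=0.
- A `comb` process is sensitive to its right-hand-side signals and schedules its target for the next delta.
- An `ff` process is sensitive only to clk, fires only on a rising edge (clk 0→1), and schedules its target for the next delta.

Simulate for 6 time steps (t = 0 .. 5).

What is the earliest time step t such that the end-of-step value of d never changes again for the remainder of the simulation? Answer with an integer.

[bits: clk,b,a,e,d,f,g,c]
t=0: Δ0=00000000 Δ1=10000000 Δ2=11000000 Δ3=11000100 Δ4=11000101 Δ5=11001101 Δ6=11001111 | 6Δ
t=1: Δ0=11001111 Δ1=01001111 | 1Δ
t=2: Δ0=01001111 Δ1=11001111 Δ2=10011111 Δ3=10011110 Δ4=10010110 | 4Δ
t=3: Δ0=10010110 Δ1=00010110 | 1Δ
t=4: Δ0=00010110 Δ1=10010110 | 1Δ
t=5: Δ0=10010110 Δ1=00010110 | 1Δ

2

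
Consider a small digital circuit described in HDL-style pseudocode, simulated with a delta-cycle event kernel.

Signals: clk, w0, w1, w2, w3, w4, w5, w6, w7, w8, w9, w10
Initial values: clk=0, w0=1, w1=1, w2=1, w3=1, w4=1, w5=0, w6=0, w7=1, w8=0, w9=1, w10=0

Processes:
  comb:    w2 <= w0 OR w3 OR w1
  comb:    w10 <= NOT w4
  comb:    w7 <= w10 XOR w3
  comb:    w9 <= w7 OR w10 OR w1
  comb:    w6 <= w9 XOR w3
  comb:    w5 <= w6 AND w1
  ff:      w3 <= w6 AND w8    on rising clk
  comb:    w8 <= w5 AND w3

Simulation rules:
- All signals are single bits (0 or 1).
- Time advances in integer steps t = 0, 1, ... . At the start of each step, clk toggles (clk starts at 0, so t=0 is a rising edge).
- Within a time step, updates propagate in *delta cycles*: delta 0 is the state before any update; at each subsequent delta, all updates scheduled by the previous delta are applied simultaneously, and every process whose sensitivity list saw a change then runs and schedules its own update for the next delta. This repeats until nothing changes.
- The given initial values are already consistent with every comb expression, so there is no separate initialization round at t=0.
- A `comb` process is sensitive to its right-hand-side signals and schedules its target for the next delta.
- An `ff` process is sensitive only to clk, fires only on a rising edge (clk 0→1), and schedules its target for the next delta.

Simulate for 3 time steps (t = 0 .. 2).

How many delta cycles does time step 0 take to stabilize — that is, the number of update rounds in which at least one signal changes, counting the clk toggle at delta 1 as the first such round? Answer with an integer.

4

[bits: w4,w0,clk,w2,w6,w9,w10,w1,w3,w5,w7,w8]
t=0: Δ0=110101011010 Δ1=111101011010 Δ2=111101010010 Δ3=111111010000 Δ4=111111010100 | 4Δ
t=1: Δ0=111111010100 Δ1=110111010100 | 1Δ
t=2: Δ0=110111010100 Δ1=111111010100 | 1Δ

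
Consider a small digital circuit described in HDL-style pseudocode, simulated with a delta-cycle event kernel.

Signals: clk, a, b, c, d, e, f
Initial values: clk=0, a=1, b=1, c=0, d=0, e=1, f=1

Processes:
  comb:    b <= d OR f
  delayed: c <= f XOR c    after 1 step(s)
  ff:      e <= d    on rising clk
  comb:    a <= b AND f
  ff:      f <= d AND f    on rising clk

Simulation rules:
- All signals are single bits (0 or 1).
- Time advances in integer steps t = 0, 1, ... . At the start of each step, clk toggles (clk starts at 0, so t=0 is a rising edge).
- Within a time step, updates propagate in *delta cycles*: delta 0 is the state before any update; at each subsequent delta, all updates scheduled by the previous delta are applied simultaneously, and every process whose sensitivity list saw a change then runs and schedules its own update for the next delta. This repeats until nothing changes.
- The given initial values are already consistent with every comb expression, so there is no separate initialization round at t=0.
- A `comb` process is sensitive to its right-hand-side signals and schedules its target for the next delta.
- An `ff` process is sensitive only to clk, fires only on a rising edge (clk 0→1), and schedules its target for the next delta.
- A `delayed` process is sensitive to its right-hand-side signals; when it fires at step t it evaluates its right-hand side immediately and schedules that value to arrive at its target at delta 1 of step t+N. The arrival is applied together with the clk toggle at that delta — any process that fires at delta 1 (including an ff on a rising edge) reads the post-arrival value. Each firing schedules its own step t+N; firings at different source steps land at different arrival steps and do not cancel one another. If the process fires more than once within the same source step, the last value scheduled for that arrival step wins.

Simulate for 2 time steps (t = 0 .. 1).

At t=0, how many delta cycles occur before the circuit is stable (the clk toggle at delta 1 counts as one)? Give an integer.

3

t0.Δ0 e=1 b=1 a=1 clk=0 d=0 f=1 c=0
t0.Δ1 e=1 b=1 a=1 clk=1 d=0 f=1 c=0
t0.Δ2 e=0 b=1 a=1 clk=1 d=0 f=0 c=0
t0.Δ3 e=0 b=0 a=0 clk=1 d=0 f=0 c=0
t1.Δ0 e=0 b=0 a=0 clk=1 d=0 f=0 c=0
t1.Δ1 e=0 b=0 a=0 clk=0 d=0 f=0 c=0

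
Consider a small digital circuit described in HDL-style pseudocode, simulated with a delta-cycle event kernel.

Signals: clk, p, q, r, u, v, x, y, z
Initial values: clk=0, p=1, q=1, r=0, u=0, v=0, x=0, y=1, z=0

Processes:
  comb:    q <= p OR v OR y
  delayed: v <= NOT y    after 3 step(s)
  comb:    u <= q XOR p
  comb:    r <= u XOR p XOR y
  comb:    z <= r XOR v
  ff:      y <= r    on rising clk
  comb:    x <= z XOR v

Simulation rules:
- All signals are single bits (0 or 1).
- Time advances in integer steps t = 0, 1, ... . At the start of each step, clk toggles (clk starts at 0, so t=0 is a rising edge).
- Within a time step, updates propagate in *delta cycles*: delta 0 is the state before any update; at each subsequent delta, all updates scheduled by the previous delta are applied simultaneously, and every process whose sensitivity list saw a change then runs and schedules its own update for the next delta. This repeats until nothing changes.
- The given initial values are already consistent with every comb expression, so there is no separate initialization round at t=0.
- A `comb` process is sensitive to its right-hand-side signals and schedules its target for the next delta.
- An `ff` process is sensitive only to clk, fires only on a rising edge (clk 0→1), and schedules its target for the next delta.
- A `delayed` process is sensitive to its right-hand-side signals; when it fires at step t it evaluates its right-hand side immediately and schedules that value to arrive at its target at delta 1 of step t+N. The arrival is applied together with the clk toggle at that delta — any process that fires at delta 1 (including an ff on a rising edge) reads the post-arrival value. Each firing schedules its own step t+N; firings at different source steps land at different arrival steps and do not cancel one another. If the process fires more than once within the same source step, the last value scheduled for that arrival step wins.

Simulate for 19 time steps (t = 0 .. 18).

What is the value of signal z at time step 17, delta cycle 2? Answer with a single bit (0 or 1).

1

t0.Δ0 y=1 p=1 q=1 v=0 u=0 x=0 r=0 z=0 clk=0
t0.Δ1 y=1 p=1 q=1 v=0 u=0 x=0 r=0 z=0 clk=1
t0.Δ2 y=0 p=1 q=1 v=0 u=0 x=0 r=0 z=0 clk=1
t0.Δ3 y=0 p=1 q=1 v=0 u=0 x=0 r=1 z=0 clk=1
t0.Δ4 y=0 p=1 q=1 v=0 u=0 x=0 r=1 z=1 clk=1
t0.Δ5 y=0 p=1 q=1 v=0 u=0 x=1 r=1 z=1 clk=1
t1.Δ0 y=0 p=1 q=1 v=0 u=0 x=1 r=1 z=1 clk=1
t1.Δ1 y=0 p=1 q=1 v=0 u=0 x=1 r=1 z=1 clk=0
t2.Δ0 y=0 p=1 q=1 v=0 u=0 x=1 r=1 z=1 clk=0
t2.Δ1 y=0 p=1 q=1 v=0 u=0 x=1 r=1 z=1 clk=1
t2.Δ2 y=1 p=1 q=1 v=0 u=0 x=1 r=1 z=1 clk=1
t2.Δ3 y=1 p=1 q=1 v=0 u=0 x=1 r=0 z=1 clk=1
t2.Δ4 y=1 p=1 q=1 v=0 u=0 x=1 r=0 z=0 clk=1
t2.Δ5 y=1 p=1 q=1 v=0 u=0 x=0 r=0 z=0 clk=1
t3.Δ0 y=1 p=1 q=1 v=0 u=0 x=0 r=0 z=0 clk=1
t3.Δ1 y=1 p=1 q=1 v=1 u=0 x=0 r=0 z=0 clk=0
t3.Δ2 y=1 p=1 q=1 v=1 u=0 x=1 r=0 z=1 clk=0
t3.Δ3 y=1 p=1 q=1 v=1 u=0 x=0 r=0 z=1 clk=0
t4.Δ0 y=1 p=1 q=1 v=1 u=0 x=0 r=0 z=1 clk=0
t4.Δ1 y=1 p=1 q=1 v=1 u=0 x=0 r=0 z=1 clk=1
t4.Δ2 y=0 p=1 q=1 v=1 u=0 x=0 r=0 z=1 clk=1
t4.Δ3 y=0 p=1 q=1 v=1 u=0 x=0 r=1 z=1 clk=1
t4.Δ4 y=0 p=1 q=1 v=1 u=0 x=0 r=1 z=0 clk=1
t4.Δ5 y=0 p=1 q=1 v=1 u=0 x=1 r=1 z=0 clk=1
t5.Δ0 y=0 p=1 q=1 v=1 u=0 x=1 r=1 z=0 clk=1
t5.Δ1 y=0 p=1 q=1 v=0 u=0 x=1 r=1 z=0 clk=0
t5.Δ2 y=0 p=1 q=1 v=0 u=0 x=0 r=1 z=1 clk=0
t5.Δ3 y=0 p=1 q=1 v=0 u=0 x=1 r=1 z=1 clk=0
t6.Δ0 y=0 p=1 q=1 v=0 u=0 x=1 r=1 z=1 clk=0
t6.Δ1 y=0 p=1 q=1 v=0 u=0 x=1 r=1 z=1 clk=1
t6.Δ2 y=1 p=1 q=1 v=0 u=0 x=1 r=1 z=1 clk=1
t6.Δ3 y=1 p=1 q=1 v=0 u=0 x=1 r=0 z=1 clk=1
t6.Δ4 y=1 p=1 q=1 v=0 u=0 x=1 r=0 z=0 clk=1
t6.Δ5 y=1 p=1 q=1 v=0 u=0 x=0 r=0 z=0 clk=1
t7.Δ0 y=1 p=1 q=1 v=0 u=0 x=0 r=0 z=0 clk=1
t7.Δ1 y=1 p=1 q=1 v=1 u=0 x=0 r=0 z=0 clk=0
t7.Δ2 y=1 p=1 q=1 v=1 u=0 x=1 r=0 z=1 clk=0
t7.Δ3 y=1 p=1 q=1 v=1 u=0 x=0 r=0 z=1 clk=0
t8.Δ0 y=1 p=1 q=1 v=1 u=0 x=0 r=0 z=1 clk=0
t8.Δ1 y=1 p=1 q=1 v=1 u=0 x=0 r=0 z=1 clk=1
t8.Δ2 y=0 p=1 q=1 v=1 u=0 x=0 r=0 z=1 clk=1
t8.Δ3 y=0 p=1 q=1 v=1 u=0 x=0 r=1 z=1 clk=1
t8.Δ4 y=0 p=1 q=1 v=1 u=0 x=0 r=1 z=0 clk=1
t8.Δ5 y=0 p=1 q=1 v=1 u=0 x=1 r=1 z=0 clk=1
t9.Δ0 y=0 p=1 q=1 v=1 u=0 x=1 r=1 z=0 clk=1
t9.Δ1 y=0 p=1 q=1 v=0 u=0 x=1 r=1 z=0 clk=0
t9.Δ2 y=0 p=1 q=1 v=0 u=0 x=0 r=1 z=1 clk=0
t9.Δ3 y=0 p=1 q=1 v=0 u=0 x=1 r=1 z=1 clk=0
t10.Δ0 y=0 p=1 q=1 v=0 u=0 x=1 r=1 z=1 clk=0
t10.Δ1 y=0 p=1 q=1 v=0 u=0 x=1 r=1 z=1 clk=1
t10.Δ2 y=1 p=1 q=1 v=0 u=0 x=1 r=1 z=1 clk=1
t10.Δ3 y=1 p=1 q=1 v=0 u=0 x=1 r=0 z=1 clk=1
t10.Δ4 y=1 p=1 q=1 v=0 u=0 x=1 r=0 z=0 clk=1
t10.Δ5 y=1 p=1 q=1 v=0 u=0 x=0 r=0 z=0 clk=1
t11.Δ0 y=1 p=1 q=1 v=0 u=0 x=0 r=0 z=0 clk=1
t11.Δ1 y=1 p=1 q=1 v=1 u=0 x=0 r=0 z=0 clk=0
t11.Δ2 y=1 p=1 q=1 v=1 u=0 x=1 r=0 z=1 clk=0
t11.Δ3 y=1 p=1 q=1 v=1 u=0 x=0 r=0 z=1 clk=0
t12.Δ0 y=1 p=1 q=1 v=1 u=0 x=0 r=0 z=1 clk=0
t12.Δ1 y=1 p=1 q=1 v=1 u=0 x=0 r=0 z=1 clk=1
t12.Δ2 y=0 p=1 q=1 v=1 u=0 x=0 r=0 z=1 clk=1
t12.Δ3 y=0 p=1 q=1 v=1 u=0 x=0 r=1 z=1 clk=1
t12.Δ4 y=0 p=1 q=1 v=1 u=0 x=0 r=1 z=0 clk=1
t12.Δ5 y=0 p=1 q=1 v=1 u=0 x=1 r=1 z=0 clk=1
t13.Δ0 y=0 p=1 q=1 v=1 u=0 x=1 r=1 z=0 clk=1
t13.Δ1 y=0 p=1 q=1 v=0 u=0 x=1 r=1 z=0 clk=0
t13.Δ2 y=0 p=1 q=1 v=0 u=0 x=0 r=1 z=1 clk=0
t13.Δ3 y=0 p=1 q=1 v=0 u=0 x=1 r=1 z=1 clk=0
t14.Δ0 y=0 p=1 q=1 v=0 u=0 x=1 r=1 z=1 clk=0
t14.Δ1 y=0 p=1 q=1 v=0 u=0 x=1 r=1 z=1 clk=1
t14.Δ2 y=1 p=1 q=1 v=0 u=0 x=1 r=1 z=1 clk=1
t14.Δ3 y=1 p=1 q=1 v=0 u=0 x=1 r=0 z=1 clk=1
t14.Δ4 y=1 p=1 q=1 v=0 u=0 x=1 r=0 z=0 clk=1
t14.Δ5 y=1 p=1 q=1 v=0 u=0 x=0 r=0 z=0 clk=1
t15.Δ0 y=1 p=1 q=1 v=0 u=0 x=0 r=0 z=0 clk=1
t15.Δ1 y=1 p=1 q=1 v=1 u=0 x=0 r=0 z=0 clk=0
t15.Δ2 y=1 p=1 q=1 v=1 u=0 x=1 r=0 z=1 clk=0
t15.Δ3 y=1 p=1 q=1 v=1 u=0 x=0 r=0 z=1 clk=0
t16.Δ0 y=1 p=1 q=1 v=1 u=0 x=0 r=0 z=1 clk=0
t16.Δ1 y=1 p=1 q=1 v=1 u=0 x=0 r=0 z=1 clk=1
t16.Δ2 y=0 p=1 q=1 v=1 u=0 x=0 r=0 z=1 clk=1
t16.Δ3 y=0 p=1 q=1 v=1 u=0 x=0 r=1 z=1 clk=1
t16.Δ4 y=0 p=1 q=1 v=1 u=0 x=0 r=1 z=0 clk=1
t16.Δ5 y=0 p=1 q=1 v=1 u=0 x=1 r=1 z=0 clk=1
t17.Δ0 y=0 p=1 q=1 v=1 u=0 x=1 r=1 z=0 clk=1
t17.Δ1 y=0 p=1 q=1 v=0 u=0 x=1 r=1 z=0 clk=0
t17.Δ2 y=0 p=1 q=1 v=0 u=0 x=0 r=1 z=1 clk=0
t17.Δ3 y=0 p=1 q=1 v=0 u=0 x=1 r=1 z=1 clk=0
t18.Δ0 y=0 p=1 q=1 v=0 u=0 x=1 r=1 z=1 clk=0
t18.Δ1 y=0 p=1 q=1 v=0 u=0 x=1 r=1 z=1 clk=1
t18.Δ2 y=1 p=1 q=1 v=0 u=0 x=1 r=1 z=1 clk=1
t18.Δ3 y=1 p=1 q=1 v=0 u=0 x=1 r=0 z=1 clk=1
t18.Δ4 y=1 p=1 q=1 v=0 u=0 x=1 r=0 z=0 clk=1
t18.Δ5 y=1 p=1 q=1 v=0 u=0 x=0 r=0 z=0 clk=1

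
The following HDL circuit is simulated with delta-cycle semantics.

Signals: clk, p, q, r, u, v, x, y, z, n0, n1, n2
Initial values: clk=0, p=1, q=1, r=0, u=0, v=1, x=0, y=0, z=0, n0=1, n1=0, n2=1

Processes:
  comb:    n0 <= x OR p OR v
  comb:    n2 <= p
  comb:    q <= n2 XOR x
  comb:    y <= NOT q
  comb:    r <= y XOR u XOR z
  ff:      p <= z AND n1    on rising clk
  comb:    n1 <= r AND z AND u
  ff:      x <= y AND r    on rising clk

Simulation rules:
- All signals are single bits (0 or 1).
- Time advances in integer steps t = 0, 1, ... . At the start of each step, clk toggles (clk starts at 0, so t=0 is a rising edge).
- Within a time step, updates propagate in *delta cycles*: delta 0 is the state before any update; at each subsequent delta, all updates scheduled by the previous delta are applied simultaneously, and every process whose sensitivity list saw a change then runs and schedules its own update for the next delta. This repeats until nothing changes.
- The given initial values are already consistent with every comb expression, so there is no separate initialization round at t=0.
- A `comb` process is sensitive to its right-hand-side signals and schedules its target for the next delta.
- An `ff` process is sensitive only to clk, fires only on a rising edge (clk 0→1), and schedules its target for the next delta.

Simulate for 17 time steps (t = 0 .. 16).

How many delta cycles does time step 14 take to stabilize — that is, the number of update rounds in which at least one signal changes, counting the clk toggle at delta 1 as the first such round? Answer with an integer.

5

t0.Δ0 p=1 z=0 x=0 r=0 q=1 v=1 clk=0 y=0 n0=1 u=0 n2=1 n1=0
t0.Δ1 p=1 z=0 x=0 r=0 q=1 v=1 clk=1 y=0 n0=1 u=0 n2=1 n1=0
t0.Δ2 p=0 z=0 x=0 r=0 q=1 v=1 clk=1 y=0 n0=1 u=0 n2=1 n1=0
t0.Δ3 p=0 z=0 x=0 r=0 q=1 v=1 clk=1 y=0 n0=1 u=0 n2=0 n1=0
t0.Δ4 p=0 z=0 x=0 r=0 q=0 v=1 clk=1 y=0 n0=1 u=0 n2=0 n1=0
t0.Δ5 p=0 z=0 x=0 r=0 q=0 v=1 clk=1 y=1 n0=1 u=0 n2=0 n1=0
t0.Δ6 p=0 z=0 x=0 r=1 q=0 v=1 clk=1 y=1 n0=1 u=0 n2=0 n1=0
t1.Δ0 p=0 z=0 x=0 r=1 q=0 v=1 clk=1 y=1 n0=1 u=0 n2=0 n1=0
t1.Δ1 p=0 z=0 x=0 r=1 q=0 v=1 clk=0 y=1 n0=1 u=0 n2=0 n1=0
t2.Δ0 p=0 z=0 x=0 r=1 q=0 v=1 clk=0 y=1 n0=1 u=0 n2=0 n1=0
t2.Δ1 p=0 z=0 x=0 r=1 q=0 v=1 clk=1 y=1 n0=1 u=0 n2=0 n1=0
t2.Δ2 p=0 z=0 x=1 r=1 q=0 v=1 clk=1 y=1 n0=1 u=0 n2=0 n1=0
t2.Δ3 p=0 z=0 x=1 r=1 q=1 v=1 clk=1 y=1 n0=1 u=0 n2=0 n1=0
t2.Δ4 p=0 z=0 x=1 r=1 q=1 v=1 clk=1 y=0 n0=1 u=0 n2=0 n1=0
t2.Δ5 p=0 z=0 x=1 r=0 q=1 v=1 clk=1 y=0 n0=1 u=0 n2=0 n1=0
t3.Δ0 p=0 z=0 x=1 r=0 q=1 v=1 clk=1 y=0 n0=1 u=0 n2=0 n1=0
t3.Δ1 p=0 z=0 x=1 r=0 q=1 v=1 clk=0 y=0 n0=1 u=0 n2=0 n1=0
t4.Δ0 p=0 z=0 x=1 r=0 q=1 v=1 clk=0 y=0 n0=1 u=0 n2=0 n1=0
t4.Δ1 p=0 z=0 x=1 r=0 q=1 v=1 clk=1 y=0 n0=1 u=0 n2=0 n1=0
t4.Δ2 p=0 z=0 x=0 r=0 q=1 v=1 clk=1 y=0 n0=1 u=0 n2=0 n1=0
t4.Δ3 p=0 z=0 x=0 r=0 q=0 v=1 clk=1 y=0 n0=1 u=0 n2=0 n1=0
t4.Δ4 p=0 z=0 x=0 r=0 q=0 v=1 clk=1 y=1 n0=1 u=0 n2=0 n1=0
t4.Δ5 p=0 z=0 x=0 r=1 q=0 v=1 clk=1 y=1 n0=1 u=0 n2=0 n1=0
t5.Δ0 p=0 z=0 x=0 r=1 q=0 v=1 clk=1 y=1 n0=1 u=0 n2=0 n1=0
t5.Δ1 p=0 z=0 x=0 r=1 q=0 v=1 clk=0 y=1 n0=1 u=0 n2=0 n1=0
t6.Δ0 p=0 z=0 x=0 r=1 q=0 v=1 clk=0 y=1 n0=1 u=0 n2=0 n1=0
t6.Δ1 p=0 z=0 x=0 r=1 q=0 v=1 clk=1 y=1 n0=1 u=0 n2=0 n1=0
t6.Δ2 p=0 z=0 x=1 r=1 q=0 v=1 clk=1 y=1 n0=1 u=0 n2=0 n1=0
t6.Δ3 p=0 z=0 x=1 r=1 q=1 v=1 clk=1 y=1 n0=1 u=0 n2=0 n1=0
t6.Δ4 p=0 z=0 x=1 r=1 q=1 v=1 clk=1 y=0 n0=1 u=0 n2=0 n1=0
t6.Δ5 p=0 z=0 x=1 r=0 q=1 v=1 clk=1 y=0 n0=1 u=0 n2=0 n1=0
t7.Δ0 p=0 z=0 x=1 r=0 q=1 v=1 clk=1 y=0 n0=1 u=0 n2=0 n1=0
t7.Δ1 p=0 z=0 x=1 r=0 q=1 v=1 clk=0 y=0 n0=1 u=0 n2=0 n1=0
t8.Δ0 p=0 z=0 x=1 r=0 q=1 v=1 clk=0 y=0 n0=1 u=0 n2=0 n1=0
t8.Δ1 p=0 z=0 x=1 r=0 q=1 v=1 clk=1 y=0 n0=1 u=0 n2=0 n1=0
t8.Δ2 p=0 z=0 x=0 r=0 q=1 v=1 clk=1 y=0 n0=1 u=0 n2=0 n1=0
t8.Δ3 p=0 z=0 x=0 r=0 q=0 v=1 clk=1 y=0 n0=1 u=0 n2=0 n1=0
t8.Δ4 p=0 z=0 x=0 r=0 q=0 v=1 clk=1 y=1 n0=1 u=0 n2=0 n1=0
t8.Δ5 p=0 z=0 x=0 r=1 q=0 v=1 clk=1 y=1 n0=1 u=0 n2=0 n1=0
t9.Δ0 p=0 z=0 x=0 r=1 q=0 v=1 clk=1 y=1 n0=1 u=0 n2=0 n1=0
t9.Δ1 p=0 z=0 x=0 r=1 q=0 v=1 clk=0 y=1 n0=1 u=0 n2=0 n1=0
t10.Δ0 p=0 z=0 x=0 r=1 q=0 v=1 clk=0 y=1 n0=1 u=0 n2=0 n1=0
t10.Δ1 p=0 z=0 x=0 r=1 q=0 v=1 clk=1 y=1 n0=1 u=0 n2=0 n1=0
t10.Δ2 p=0 z=0 x=1 r=1 q=0 v=1 clk=1 y=1 n0=1 u=0 n2=0 n1=0
t10.Δ3 p=0 z=0 x=1 r=1 q=1 v=1 clk=1 y=1 n0=1 u=0 n2=0 n1=0
t10.Δ4 p=0 z=0 x=1 r=1 q=1 v=1 clk=1 y=0 n0=1 u=0 n2=0 n1=0
t10.Δ5 p=0 z=0 x=1 r=0 q=1 v=1 clk=1 y=0 n0=1 u=0 n2=0 n1=0
t11.Δ0 p=0 z=0 x=1 r=0 q=1 v=1 clk=1 y=0 n0=1 u=0 n2=0 n1=0
t11.Δ1 p=0 z=0 x=1 r=0 q=1 v=1 clk=0 y=0 n0=1 u=0 n2=0 n1=0
t12.Δ0 p=0 z=0 x=1 r=0 q=1 v=1 clk=0 y=0 n0=1 u=0 n2=0 n1=0
t12.Δ1 p=0 z=0 x=1 r=0 q=1 v=1 clk=1 y=0 n0=1 u=0 n2=0 n1=0
t12.Δ2 p=0 z=0 x=0 r=0 q=1 v=1 clk=1 y=0 n0=1 u=0 n2=0 n1=0
t12.Δ3 p=0 z=0 x=0 r=0 q=0 v=1 clk=1 y=0 n0=1 u=0 n2=0 n1=0
t12.Δ4 p=0 z=0 x=0 r=0 q=0 v=1 clk=1 y=1 n0=1 u=0 n2=0 n1=0
t12.Δ5 p=0 z=0 x=0 r=1 q=0 v=1 clk=1 y=1 n0=1 u=0 n2=0 n1=0
t13.Δ0 p=0 z=0 x=0 r=1 q=0 v=1 clk=1 y=1 n0=1 u=0 n2=0 n1=0
t13.Δ1 p=0 z=0 x=0 r=1 q=0 v=1 clk=0 y=1 n0=1 u=0 n2=0 n1=0
t14.Δ0 p=0 z=0 x=0 r=1 q=0 v=1 clk=0 y=1 n0=1 u=0 n2=0 n1=0
t14.Δ1 p=0 z=0 x=0 r=1 q=0 v=1 clk=1 y=1 n0=1 u=0 n2=0 n1=0
t14.Δ2 p=0 z=0 x=1 r=1 q=0 v=1 clk=1 y=1 n0=1 u=0 n2=0 n1=0
t14.Δ3 p=0 z=0 x=1 r=1 q=1 v=1 clk=1 y=1 n0=1 u=0 n2=0 n1=0
t14.Δ4 p=0 z=0 x=1 r=1 q=1 v=1 clk=1 y=0 n0=1 u=0 n2=0 n1=0
t14.Δ5 p=0 z=0 x=1 r=0 q=1 v=1 clk=1 y=0 n0=1 u=0 n2=0 n1=0
t15.Δ0 p=0 z=0 x=1 r=0 q=1 v=1 clk=1 y=0 n0=1 u=0 n2=0 n1=0
t15.Δ1 p=0 z=0 x=1 r=0 q=1 v=1 clk=0 y=0 n0=1 u=0 n2=0 n1=0
t16.Δ0 p=0 z=0 x=1 r=0 q=1 v=1 clk=0 y=0 n0=1 u=0 n2=0 n1=0
t16.Δ1 p=0 z=0 x=1 r=0 q=1 v=1 clk=1 y=0 n0=1 u=0 n2=0 n1=0
t16.Δ2 p=0 z=0 x=0 r=0 q=1 v=1 clk=1 y=0 n0=1 u=0 n2=0 n1=0
t16.Δ3 p=0 z=0 x=0 r=0 q=0 v=1 clk=1 y=0 n0=1 u=0 n2=0 n1=0
t16.Δ4 p=0 z=0 x=0 r=0 q=0 v=1 clk=1 y=1 n0=1 u=0 n2=0 n1=0
t16.Δ5 p=0 z=0 x=0 r=1 q=0 v=1 clk=1 y=1 n0=1 u=0 n2=0 n1=0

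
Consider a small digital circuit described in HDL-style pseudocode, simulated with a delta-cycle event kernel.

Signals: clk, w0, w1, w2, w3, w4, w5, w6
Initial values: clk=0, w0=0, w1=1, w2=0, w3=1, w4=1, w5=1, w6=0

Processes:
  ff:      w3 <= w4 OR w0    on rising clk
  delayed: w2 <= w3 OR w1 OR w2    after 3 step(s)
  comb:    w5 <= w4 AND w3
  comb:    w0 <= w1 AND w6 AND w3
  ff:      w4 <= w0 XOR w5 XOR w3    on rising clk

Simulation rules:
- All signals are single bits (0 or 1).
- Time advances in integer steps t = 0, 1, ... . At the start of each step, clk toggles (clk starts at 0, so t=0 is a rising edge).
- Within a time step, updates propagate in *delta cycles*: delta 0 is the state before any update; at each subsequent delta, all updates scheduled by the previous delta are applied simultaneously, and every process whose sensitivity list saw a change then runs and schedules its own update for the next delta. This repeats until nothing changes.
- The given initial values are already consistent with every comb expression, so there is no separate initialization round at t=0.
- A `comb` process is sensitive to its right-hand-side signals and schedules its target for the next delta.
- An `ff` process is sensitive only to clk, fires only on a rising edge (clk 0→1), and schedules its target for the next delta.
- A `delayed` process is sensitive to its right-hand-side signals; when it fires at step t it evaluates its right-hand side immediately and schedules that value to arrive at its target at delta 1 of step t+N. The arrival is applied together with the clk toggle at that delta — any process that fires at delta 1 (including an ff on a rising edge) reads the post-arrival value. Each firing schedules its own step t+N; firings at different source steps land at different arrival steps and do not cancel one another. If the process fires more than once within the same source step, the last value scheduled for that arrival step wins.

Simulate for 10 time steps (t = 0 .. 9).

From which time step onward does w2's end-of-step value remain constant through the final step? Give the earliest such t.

[bits: w0,clk,w4,w5,w2,w1,w6,w3]
t=0: Δ0=00110101 Δ1=01110101 Δ2=01010101 Δ3=01000101 | 3Δ
t=1: Δ0=01000101 Δ1=00000101 | 1Δ
t=2: Δ0=00000101 Δ1=01000101 Δ2=01100100 | 2Δ
t=3: Δ0=01100100 Δ1=00100100 | 1Δ
t=4: Δ0=00100100 Δ1=01100100 Δ2=01000101 | 2Δ
t=5: Δ0=01000101 Δ1=00001101 | 1Δ
t=6: Δ0=00001101 Δ1=01001101 Δ2=01101100 | 2Δ
t=7: Δ0=01101100 Δ1=00101100 | 1Δ
t=8: Δ0=00101100 Δ1=01101100 Δ2=01001101 | 2Δ
t=9: Δ0=01001101 Δ1=00001101 | 1Δ

5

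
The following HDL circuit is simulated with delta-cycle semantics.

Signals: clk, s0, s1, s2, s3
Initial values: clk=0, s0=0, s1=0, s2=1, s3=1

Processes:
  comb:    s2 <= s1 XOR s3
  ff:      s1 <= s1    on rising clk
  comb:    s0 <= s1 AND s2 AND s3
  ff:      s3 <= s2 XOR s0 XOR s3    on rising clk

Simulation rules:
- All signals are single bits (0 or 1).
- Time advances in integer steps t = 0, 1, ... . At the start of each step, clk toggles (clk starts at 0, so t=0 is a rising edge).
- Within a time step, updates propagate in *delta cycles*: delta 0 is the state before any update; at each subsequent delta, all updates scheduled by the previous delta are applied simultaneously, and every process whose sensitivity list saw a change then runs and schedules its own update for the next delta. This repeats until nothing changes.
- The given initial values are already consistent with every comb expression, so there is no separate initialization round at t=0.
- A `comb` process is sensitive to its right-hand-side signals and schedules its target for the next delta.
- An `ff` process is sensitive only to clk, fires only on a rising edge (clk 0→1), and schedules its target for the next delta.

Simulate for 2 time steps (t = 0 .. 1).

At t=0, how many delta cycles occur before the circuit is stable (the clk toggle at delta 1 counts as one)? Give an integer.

3

[bits: s3,clk,s0,s2,s1]
t=0: Δ0=10010 Δ1=11010 Δ2=01010 Δ3=01000 | 3Δ
t=1: Δ0=01000 Δ1=00000 | 1Δ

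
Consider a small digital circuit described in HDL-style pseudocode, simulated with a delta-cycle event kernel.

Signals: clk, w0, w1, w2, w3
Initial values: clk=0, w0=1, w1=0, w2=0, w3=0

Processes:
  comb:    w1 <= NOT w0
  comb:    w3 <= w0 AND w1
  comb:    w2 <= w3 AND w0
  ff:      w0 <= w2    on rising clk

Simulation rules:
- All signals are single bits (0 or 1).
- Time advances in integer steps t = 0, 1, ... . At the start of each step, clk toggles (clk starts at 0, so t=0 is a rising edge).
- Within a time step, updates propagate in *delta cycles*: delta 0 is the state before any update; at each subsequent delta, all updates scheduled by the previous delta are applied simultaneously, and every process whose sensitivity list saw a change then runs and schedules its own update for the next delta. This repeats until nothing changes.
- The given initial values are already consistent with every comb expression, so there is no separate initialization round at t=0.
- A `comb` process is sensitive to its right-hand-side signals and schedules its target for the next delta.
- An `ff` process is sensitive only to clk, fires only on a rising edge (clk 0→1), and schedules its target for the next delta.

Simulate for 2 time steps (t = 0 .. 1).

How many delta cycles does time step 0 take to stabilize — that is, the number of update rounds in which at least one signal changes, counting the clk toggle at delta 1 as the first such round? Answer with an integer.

3

[bits: w2,w3,w1,w0,clk]
t=0: Δ0=00010 Δ1=00011 Δ2=00001 Δ3=00101 | 3Δ
t=1: Δ0=00101 Δ1=00100 | 1Δ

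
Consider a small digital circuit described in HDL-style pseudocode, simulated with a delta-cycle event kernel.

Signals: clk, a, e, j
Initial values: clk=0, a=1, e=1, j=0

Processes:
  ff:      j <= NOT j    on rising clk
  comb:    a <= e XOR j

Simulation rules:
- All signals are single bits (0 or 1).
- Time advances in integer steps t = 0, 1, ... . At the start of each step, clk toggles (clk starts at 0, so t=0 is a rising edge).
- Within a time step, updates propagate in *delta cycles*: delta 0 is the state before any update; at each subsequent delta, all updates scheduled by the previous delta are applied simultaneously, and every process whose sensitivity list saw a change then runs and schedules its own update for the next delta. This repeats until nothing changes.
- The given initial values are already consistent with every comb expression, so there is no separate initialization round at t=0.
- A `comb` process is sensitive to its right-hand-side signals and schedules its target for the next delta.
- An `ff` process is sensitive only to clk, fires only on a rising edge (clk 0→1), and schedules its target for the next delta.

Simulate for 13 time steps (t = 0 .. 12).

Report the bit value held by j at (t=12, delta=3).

t0.Δ0 j=0 a=1 clk=0 e=1
t0.Δ1 j=0 a=1 clk=1 e=1
t0.Δ2 j=1 a=1 clk=1 e=1
t0.Δ3 j=1 a=0 clk=1 e=1
t1.Δ0 j=1 a=0 clk=1 e=1
t1.Δ1 j=1 a=0 clk=0 e=1
t2.Δ0 j=1 a=0 clk=0 e=1
t2.Δ1 j=1 a=0 clk=1 e=1
t2.Δ2 j=0 a=0 clk=1 e=1
t2.Δ3 j=0 a=1 clk=1 e=1
t3.Δ0 j=0 a=1 clk=1 e=1
t3.Δ1 j=0 a=1 clk=0 e=1
t4.Δ0 j=0 a=1 clk=0 e=1
t4.Δ1 j=0 a=1 clk=1 e=1
t4.Δ2 j=1 a=1 clk=1 e=1
t4.Δ3 j=1 a=0 clk=1 e=1
t5.Δ0 j=1 a=0 clk=1 e=1
t5.Δ1 j=1 a=0 clk=0 e=1
t6.Δ0 j=1 a=0 clk=0 e=1
t6.Δ1 j=1 a=0 clk=1 e=1
t6.Δ2 j=0 a=0 clk=1 e=1
t6.Δ3 j=0 a=1 clk=1 e=1
t7.Δ0 j=0 a=1 clk=1 e=1
t7.Δ1 j=0 a=1 clk=0 e=1
t8.Δ0 j=0 a=1 clk=0 e=1
t8.Δ1 j=0 a=1 clk=1 e=1
t8.Δ2 j=1 a=1 clk=1 e=1
t8.Δ3 j=1 a=0 clk=1 e=1
t9.Δ0 j=1 a=0 clk=1 e=1
t9.Δ1 j=1 a=0 clk=0 e=1
t10.Δ0 j=1 a=0 clk=0 e=1
t10.Δ1 j=1 a=0 clk=1 e=1
t10.Δ2 j=0 a=0 clk=1 e=1
t10.Δ3 j=0 a=1 clk=1 e=1
t11.Δ0 j=0 a=1 clk=1 e=1
t11.Δ1 j=0 a=1 clk=0 e=1
t12.Δ0 j=0 a=1 clk=0 e=1
t12.Δ1 j=0 a=1 clk=1 e=1
t12.Δ2 j=1 a=1 clk=1 e=1
t12.Δ3 j=1 a=0 clk=1 e=1

1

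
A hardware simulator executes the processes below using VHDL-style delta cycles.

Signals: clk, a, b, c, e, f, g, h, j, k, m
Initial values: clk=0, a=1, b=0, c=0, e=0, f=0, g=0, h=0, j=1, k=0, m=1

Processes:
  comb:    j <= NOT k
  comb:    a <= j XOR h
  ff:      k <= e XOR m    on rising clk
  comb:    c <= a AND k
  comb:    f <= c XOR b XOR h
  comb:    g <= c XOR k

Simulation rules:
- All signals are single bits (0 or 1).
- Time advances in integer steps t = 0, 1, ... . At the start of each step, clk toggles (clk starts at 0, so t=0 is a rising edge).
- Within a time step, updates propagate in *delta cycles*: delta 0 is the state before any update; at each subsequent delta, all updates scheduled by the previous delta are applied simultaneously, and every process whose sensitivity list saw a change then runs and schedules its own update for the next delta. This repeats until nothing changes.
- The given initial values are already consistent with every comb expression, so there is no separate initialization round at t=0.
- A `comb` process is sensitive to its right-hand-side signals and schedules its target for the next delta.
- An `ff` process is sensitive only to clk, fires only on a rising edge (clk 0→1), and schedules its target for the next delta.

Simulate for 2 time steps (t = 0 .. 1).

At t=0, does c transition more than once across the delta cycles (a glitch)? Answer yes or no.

yes

t0.Δ0 j=1 m=1 b=0 k=0 clk=0 a=1 c=0 e=0 h=0 f=0 g=0
t0.Δ1 j=1 m=1 b=0 k=0 clk=1 a=1 c=0 e=0 h=0 f=0 g=0
t0.Δ2 j=1 m=1 b=0 k=1 clk=1 a=1 c=0 e=0 h=0 f=0 g=0
t0.Δ3 j=0 m=1 b=0 k=1 clk=1 a=1 c=1 e=0 h=0 f=0 g=1
t0.Δ4 j=0 m=1 b=0 k=1 clk=1 a=0 c=1 e=0 h=0 f=1 g=0
t0.Δ5 j=0 m=1 b=0 k=1 clk=1 a=0 c=0 e=0 h=0 f=1 g=0
t0.Δ6 j=0 m=1 b=0 k=1 clk=1 a=0 c=0 e=0 h=0 f=0 g=1
t1.Δ0 j=0 m=1 b=0 k=1 clk=1 a=0 c=0 e=0 h=0 f=0 g=1
t1.Δ1 j=0 m=1 b=0 k=1 clk=0 a=0 c=0 e=0 h=0 f=0 g=1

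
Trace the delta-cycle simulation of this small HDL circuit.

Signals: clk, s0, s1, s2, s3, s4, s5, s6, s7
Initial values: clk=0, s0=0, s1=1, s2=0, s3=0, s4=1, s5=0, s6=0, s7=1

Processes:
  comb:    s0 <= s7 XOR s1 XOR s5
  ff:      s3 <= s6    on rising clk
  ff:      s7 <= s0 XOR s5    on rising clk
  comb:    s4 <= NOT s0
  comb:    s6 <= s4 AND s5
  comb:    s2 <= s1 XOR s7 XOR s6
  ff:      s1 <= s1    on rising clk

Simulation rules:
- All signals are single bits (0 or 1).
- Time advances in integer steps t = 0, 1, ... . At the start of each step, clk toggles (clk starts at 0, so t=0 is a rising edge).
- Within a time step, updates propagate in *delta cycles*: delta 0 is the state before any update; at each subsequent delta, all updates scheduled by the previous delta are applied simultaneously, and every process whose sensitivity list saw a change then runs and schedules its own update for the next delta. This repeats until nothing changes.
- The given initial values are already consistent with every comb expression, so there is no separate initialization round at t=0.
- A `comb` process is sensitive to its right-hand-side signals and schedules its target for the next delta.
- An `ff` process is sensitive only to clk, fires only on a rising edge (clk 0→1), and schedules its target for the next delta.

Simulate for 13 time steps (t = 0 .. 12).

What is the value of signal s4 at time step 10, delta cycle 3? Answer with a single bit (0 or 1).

0

t0.Δ0 s3=0 clk=0 s5=0 s4=1 s2=0 s1=1 s7=1 s6=0 s0=0
t0.Δ1 s3=0 clk=1 s5=0 s4=1 s2=0 s1=1 s7=1 s6=0 s0=0
t0.Δ2 s3=0 clk=1 s5=0 s4=1 s2=0 s1=1 s7=0 s6=0 s0=0
t0.Δ3 s3=0 clk=1 s5=0 s4=1 s2=1 s1=1 s7=0 s6=0 s0=1
t0.Δ4 s3=0 clk=1 s5=0 s4=0 s2=1 s1=1 s7=0 s6=0 s0=1
t1.Δ0 s3=0 clk=1 s5=0 s4=0 s2=1 s1=1 s7=0 s6=0 s0=1
t1.Δ1 s3=0 clk=0 s5=0 s4=0 s2=1 s1=1 s7=0 s6=0 s0=1
t2.Δ0 s3=0 clk=0 s5=0 s4=0 s2=1 s1=1 s7=0 s6=0 s0=1
t2.Δ1 s3=0 clk=1 s5=0 s4=0 s2=1 s1=1 s7=0 s6=0 s0=1
t2.Δ2 s3=0 clk=1 s5=0 s4=0 s2=1 s1=1 s7=1 s6=0 s0=1
t2.Δ3 s3=0 clk=1 s5=0 s4=0 s2=0 s1=1 s7=1 s6=0 s0=0
t2.Δ4 s3=0 clk=1 s5=0 s4=1 s2=0 s1=1 s7=1 s6=0 s0=0
t3.Δ0 s3=0 clk=1 s5=0 s4=1 s2=0 s1=1 s7=1 s6=0 s0=0
t3.Δ1 s3=0 clk=0 s5=0 s4=1 s2=0 s1=1 s7=1 s6=0 s0=0
t4.Δ0 s3=0 clk=0 s5=0 s4=1 s2=0 s1=1 s7=1 s6=0 s0=0
t4.Δ1 s3=0 clk=1 s5=0 s4=1 s2=0 s1=1 s7=1 s6=0 s0=0
t4.Δ2 s3=0 clk=1 s5=0 s4=1 s2=0 s1=1 s7=0 s6=0 s0=0
t4.Δ3 s3=0 clk=1 s5=0 s4=1 s2=1 s1=1 s7=0 s6=0 s0=1
t4.Δ4 s3=0 clk=1 s5=0 s4=0 s2=1 s1=1 s7=0 s6=0 s0=1
t5.Δ0 s3=0 clk=1 s5=0 s4=0 s2=1 s1=1 s7=0 s6=0 s0=1
t5.Δ1 s3=0 clk=0 s5=0 s4=0 s2=1 s1=1 s7=0 s6=0 s0=1
t6.Δ0 s3=0 clk=0 s5=0 s4=0 s2=1 s1=1 s7=0 s6=0 s0=1
t6.Δ1 s3=0 clk=1 s5=0 s4=0 s2=1 s1=1 s7=0 s6=0 s0=1
t6.Δ2 s3=0 clk=1 s5=0 s4=0 s2=1 s1=1 s7=1 s6=0 s0=1
t6.Δ3 s3=0 clk=1 s5=0 s4=0 s2=0 s1=1 s7=1 s6=0 s0=0
t6.Δ4 s3=0 clk=1 s5=0 s4=1 s2=0 s1=1 s7=1 s6=0 s0=0
t7.Δ0 s3=0 clk=1 s5=0 s4=1 s2=0 s1=1 s7=1 s6=0 s0=0
t7.Δ1 s3=0 clk=0 s5=0 s4=1 s2=0 s1=1 s7=1 s6=0 s0=0
t8.Δ0 s3=0 clk=0 s5=0 s4=1 s2=0 s1=1 s7=1 s6=0 s0=0
t8.Δ1 s3=0 clk=1 s5=0 s4=1 s2=0 s1=1 s7=1 s6=0 s0=0
t8.Δ2 s3=0 clk=1 s5=0 s4=1 s2=0 s1=1 s7=0 s6=0 s0=0
t8.Δ3 s3=0 clk=1 s5=0 s4=1 s2=1 s1=1 s7=0 s6=0 s0=1
t8.Δ4 s3=0 clk=1 s5=0 s4=0 s2=1 s1=1 s7=0 s6=0 s0=1
t9.Δ0 s3=0 clk=1 s5=0 s4=0 s2=1 s1=1 s7=0 s6=0 s0=1
t9.Δ1 s3=0 clk=0 s5=0 s4=0 s2=1 s1=1 s7=0 s6=0 s0=1
t10.Δ0 s3=0 clk=0 s5=0 s4=0 s2=1 s1=1 s7=0 s6=0 s0=1
t10.Δ1 s3=0 clk=1 s5=0 s4=0 s2=1 s1=1 s7=0 s6=0 s0=1
t10.Δ2 s3=0 clk=1 s5=0 s4=0 s2=1 s1=1 s7=1 s6=0 s0=1
t10.Δ3 s3=0 clk=1 s5=0 s4=0 s2=0 s1=1 s7=1 s6=0 s0=0
t10.Δ4 s3=0 clk=1 s5=0 s4=1 s2=0 s1=1 s7=1 s6=0 s0=0
t11.Δ0 s3=0 clk=1 s5=0 s4=1 s2=0 s1=1 s7=1 s6=0 s0=0
t11.Δ1 s3=0 clk=0 s5=0 s4=1 s2=0 s1=1 s7=1 s6=0 s0=0
t12.Δ0 s3=0 clk=0 s5=0 s4=1 s2=0 s1=1 s7=1 s6=0 s0=0
t12.Δ1 s3=0 clk=1 s5=0 s4=1 s2=0 s1=1 s7=1 s6=0 s0=0
t12.Δ2 s3=0 clk=1 s5=0 s4=1 s2=0 s1=1 s7=0 s6=0 s0=0
t12.Δ3 s3=0 clk=1 s5=0 s4=1 s2=1 s1=1 s7=0 s6=0 s0=1
t12.Δ4 s3=0 clk=1 s5=0 s4=0 s2=1 s1=1 s7=0 s6=0 s0=1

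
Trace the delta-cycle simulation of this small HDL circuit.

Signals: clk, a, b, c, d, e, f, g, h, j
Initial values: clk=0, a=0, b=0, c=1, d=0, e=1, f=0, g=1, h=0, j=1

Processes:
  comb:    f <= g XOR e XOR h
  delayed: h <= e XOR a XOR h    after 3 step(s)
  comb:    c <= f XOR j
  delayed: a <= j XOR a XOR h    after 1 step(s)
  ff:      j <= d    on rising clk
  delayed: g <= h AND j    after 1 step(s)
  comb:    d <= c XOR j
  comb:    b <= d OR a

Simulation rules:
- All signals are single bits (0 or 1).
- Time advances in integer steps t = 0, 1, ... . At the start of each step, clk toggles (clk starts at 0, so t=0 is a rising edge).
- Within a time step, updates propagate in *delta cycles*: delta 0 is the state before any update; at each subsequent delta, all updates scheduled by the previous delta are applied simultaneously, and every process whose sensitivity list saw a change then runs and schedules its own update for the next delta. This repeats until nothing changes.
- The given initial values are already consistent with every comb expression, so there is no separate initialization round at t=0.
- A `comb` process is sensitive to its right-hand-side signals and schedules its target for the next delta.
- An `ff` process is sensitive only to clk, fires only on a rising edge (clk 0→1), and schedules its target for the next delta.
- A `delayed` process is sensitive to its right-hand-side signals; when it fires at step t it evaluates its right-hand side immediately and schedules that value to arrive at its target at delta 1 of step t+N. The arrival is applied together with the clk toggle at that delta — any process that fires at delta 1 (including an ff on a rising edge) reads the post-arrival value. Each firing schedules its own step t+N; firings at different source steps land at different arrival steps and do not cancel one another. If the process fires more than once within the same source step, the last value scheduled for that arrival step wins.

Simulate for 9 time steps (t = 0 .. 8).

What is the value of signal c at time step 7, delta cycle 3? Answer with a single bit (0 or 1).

1

[bits: f,h,a,c,g,e,j,d,b,clk]
t=0: Δ0=0001111000 Δ1=0001111001 Δ2=0001110001 Δ3=0000110101 Δ4=0000110011 Δ5=0000110001 | 5Δ
t=1: Δ0=0000110001 Δ1=0000010000 Δ2=1000010000 Δ3=1001010000 Δ4=1001010100 Δ5=1001010110 | 5Δ
t=2: Δ0=1001010110 Δ1=1001010111 Δ2=1001011111 Δ3=1000011011 Δ4=1000011101 Δ5=1000011111 | 5Δ
t=3: Δ0=1000011111 Δ1=1010011110 | 1Δ
t=4: Δ0=1010011110 Δ1=1000011111 | 1Δ
t=5: Δ0=1000011111 Δ1=1010011110 | 1Δ
t=6: Δ0=1010011110 Δ1=1000011111 | 1Δ
t=7: Δ0=1000011111 Δ1=1110011110 Δ2=0110011110 Δ3=0111011110 Δ4=0111011010 | 4Δ
t=8: Δ0=0111011010 Δ1=0011111011 Δ2=0011110011 Δ3=0010110111 Δ4=0010110011 | 4Δ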